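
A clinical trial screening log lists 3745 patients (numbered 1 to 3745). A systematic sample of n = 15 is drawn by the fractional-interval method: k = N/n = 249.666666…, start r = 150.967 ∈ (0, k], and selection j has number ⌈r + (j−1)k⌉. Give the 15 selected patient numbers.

j=1: r + 0k = 150.967 → ⌈·⌉ = 151
j=2: r + 1k = 400.633666… → ⌈·⌉ = 401
j=3: r + 2k = 650.300333… → ⌈·⌉ = 651
j=4: r + 3k = 899.967 → ⌈·⌉ = 900
j=5: r + 4k = 1149.633666… → ⌈·⌉ = 1150
j=6: r + 5k = 1399.300333… → ⌈·⌉ = 1400
j=7: r + 6k = 1648.967 → ⌈·⌉ = 1649
j=8: r + 7k = 1898.633666… → ⌈·⌉ = 1899
j=9: r + 8k = 2148.300333… → ⌈·⌉ = 2149
j=10: r + 9k = 2397.967 → ⌈·⌉ = 2398
j=11: r + 10k = 2647.633666… → ⌈·⌉ = 2648
j=12: r + 11k = 2897.300333… → ⌈·⌉ = 2898
j=13: r + 12k = 3146.967 → ⌈·⌉ = 3147
j=14: r + 13k = 3396.633666… → ⌈·⌉ = 3397
j=15: r + 14k = 3646.300333… → ⌈·⌉ = 3647

151, 401, 651, 900, 1150, 1400, 1649, 1899, 2149, 2398, 2648, 2898, 3147, 3397, 3647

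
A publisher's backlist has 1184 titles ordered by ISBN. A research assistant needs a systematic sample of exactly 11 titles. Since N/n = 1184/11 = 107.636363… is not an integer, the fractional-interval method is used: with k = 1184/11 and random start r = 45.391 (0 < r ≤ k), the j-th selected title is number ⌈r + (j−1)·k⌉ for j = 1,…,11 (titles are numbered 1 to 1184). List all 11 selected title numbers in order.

j=1: r + 0k = 45.391 → ⌈·⌉ = 46
j=2: r + 1k = 153.027363… → ⌈·⌉ = 154
j=3: r + 2k = 260.663727… → ⌈·⌉ = 261
j=4: r + 3k = 368.300090… → ⌈·⌉ = 369
j=5: r + 4k = 475.936454… → ⌈·⌉ = 476
j=6: r + 5k = 583.572818… → ⌈·⌉ = 584
j=7: r + 6k = 691.209181… → ⌈·⌉ = 692
j=8: r + 7k = 798.845545… → ⌈·⌉ = 799
j=9: r + 8k = 906.481909… → ⌈·⌉ = 907
j=10: r + 9k = 1014.118272… → ⌈·⌉ = 1015
j=11: r + 10k = 1121.754636… → ⌈·⌉ = 1122

46, 154, 261, 369, 476, 584, 692, 799, 907, 1015, 1122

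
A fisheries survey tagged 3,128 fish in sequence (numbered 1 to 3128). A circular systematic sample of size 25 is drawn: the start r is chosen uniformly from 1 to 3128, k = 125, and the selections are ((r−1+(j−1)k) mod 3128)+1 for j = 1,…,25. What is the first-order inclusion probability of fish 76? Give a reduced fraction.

For each position j, as r ranges over 1…3128 the j-th selection hits every fish exactly once, so fish 76 is selected for exactly 25 of the 3128 starts.
Inclusion probability = 25/3128.

25/3128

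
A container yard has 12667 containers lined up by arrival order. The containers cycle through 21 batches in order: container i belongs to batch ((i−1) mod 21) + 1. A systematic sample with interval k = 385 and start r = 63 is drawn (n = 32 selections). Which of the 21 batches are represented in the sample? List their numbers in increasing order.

Consecutive selections differ by k = 385, so their batch numbers differ by 385 mod 21 = 7.
gcd(385, 21) = 7, so the sample visits 21/7 = 3 distinct residues mod 21.
Start 63 is batch 21; the batches hit are 7, 14, 21.

7, 14, 21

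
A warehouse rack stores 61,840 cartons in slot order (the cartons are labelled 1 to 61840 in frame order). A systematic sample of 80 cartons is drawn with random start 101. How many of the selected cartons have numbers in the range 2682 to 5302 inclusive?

k = 61840/80 = 773
First selection ≥ 2682: 101 + ⌈(2682−101)/773⌉·773 = 101 + 4×773 = 3193
Last selection ≤ 5302: 101 + ⌊(5302−101)/773⌋·773 = 101 + 6×773 = 4739
Count = 6 − 4 + 1 = 3

3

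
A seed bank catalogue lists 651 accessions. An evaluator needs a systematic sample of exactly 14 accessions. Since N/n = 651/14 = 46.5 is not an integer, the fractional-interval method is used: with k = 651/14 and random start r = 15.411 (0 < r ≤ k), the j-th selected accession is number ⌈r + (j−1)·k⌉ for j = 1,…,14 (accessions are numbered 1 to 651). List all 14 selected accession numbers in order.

j=1: r + 0k = 15.411 → ⌈·⌉ = 16
j=2: r + 1k = 61.911 → ⌈·⌉ = 62
j=3: r + 2k = 108.411 → ⌈·⌉ = 109
j=4: r + 3k = 154.911 → ⌈·⌉ = 155
j=5: r + 4k = 201.411 → ⌈·⌉ = 202
j=6: r + 5k = 247.911 → ⌈·⌉ = 248
j=7: r + 6k = 294.411 → ⌈·⌉ = 295
j=8: r + 7k = 340.911 → ⌈·⌉ = 341
j=9: r + 8k = 387.411 → ⌈·⌉ = 388
j=10: r + 9k = 433.911 → ⌈·⌉ = 434
j=11: r + 10k = 480.411 → ⌈·⌉ = 481
j=12: r + 11k = 526.911 → ⌈·⌉ = 527
j=13: r + 12k = 573.411 → ⌈·⌉ = 574
j=14: r + 13k = 619.911 → ⌈·⌉ = 620

16, 62, 109, 155, 202, 248, 295, 341, 388, 434, 481, 527, 574, 620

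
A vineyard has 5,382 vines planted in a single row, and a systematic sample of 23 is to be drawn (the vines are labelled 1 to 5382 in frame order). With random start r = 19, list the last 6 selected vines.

3997, 4231, 4465, 4699, 4933, 5167

k = N/n = 5382/23 = 234
18th selection = 19 + 17×234 = 3997
19th: 3997 + 234 = 4231
20th: 4231 + 234 = 4465
21st: 4465 + 234 = 4699
22nd: 4699 + 234 = 4933
23rd: 4933 + 234 = 5167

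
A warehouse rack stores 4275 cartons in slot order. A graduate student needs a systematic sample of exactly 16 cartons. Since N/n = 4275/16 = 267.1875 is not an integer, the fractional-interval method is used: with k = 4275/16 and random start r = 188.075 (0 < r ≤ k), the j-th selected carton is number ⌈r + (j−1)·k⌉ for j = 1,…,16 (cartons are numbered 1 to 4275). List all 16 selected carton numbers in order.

189, 456, 723, 990, 1257, 1525, 1792, 2059, 2326, 2593, 2860, 3128, 3395, 3662, 3929, 4196

j=1: r + 0k = 188.075 → ⌈·⌉ = 189
j=2: r + 1k = 455.2625 → ⌈·⌉ = 456
j=3: r + 2k = 722.45 → ⌈·⌉ = 723
j=4: r + 3k = 989.6375 → ⌈·⌉ = 990
j=5: r + 4k = 1256.825 → ⌈·⌉ = 1257
j=6: r + 5k = 1524.0125 → ⌈·⌉ = 1525
j=7: r + 6k = 1791.2 → ⌈·⌉ = 1792
j=8: r + 7k = 2058.3875 → ⌈·⌉ = 2059
j=9: r + 8k = 2325.575 → ⌈·⌉ = 2326
j=10: r + 9k = 2592.7625 → ⌈·⌉ = 2593
j=11: r + 10k = 2859.95 → ⌈·⌉ = 2860
j=12: r + 11k = 3127.1375 → ⌈·⌉ = 3128
j=13: r + 12k = 3394.325 → ⌈·⌉ = 3395
j=14: r + 13k = 3661.5125 → ⌈·⌉ = 3662
j=15: r + 14k = 3928.7 → ⌈·⌉ = 3929
j=16: r + 15k = 4195.8875 → ⌈·⌉ = 4196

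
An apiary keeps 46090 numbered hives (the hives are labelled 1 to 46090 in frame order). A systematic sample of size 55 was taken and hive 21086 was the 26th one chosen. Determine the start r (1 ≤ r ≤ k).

136

k = 46090/55 = 838
r = 21086 − (26−1)×838 = 21086 − 20950 = 136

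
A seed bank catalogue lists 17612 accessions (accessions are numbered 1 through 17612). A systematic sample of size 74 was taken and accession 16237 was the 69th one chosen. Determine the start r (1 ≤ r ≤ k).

k = 17612/74 = 238
r = 16237 − (69−1)×238 = 16237 − 16184 = 53

53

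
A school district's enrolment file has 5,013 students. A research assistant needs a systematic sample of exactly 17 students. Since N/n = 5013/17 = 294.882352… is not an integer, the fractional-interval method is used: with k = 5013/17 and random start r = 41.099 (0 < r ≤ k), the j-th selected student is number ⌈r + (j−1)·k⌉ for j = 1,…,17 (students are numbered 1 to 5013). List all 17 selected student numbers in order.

j=1: r + 0k = 41.099 → ⌈·⌉ = 42
j=2: r + 1k = 335.981352… → ⌈·⌉ = 336
j=3: r + 2k = 630.863705… → ⌈·⌉ = 631
j=4: r + 3k = 925.746058… → ⌈·⌉ = 926
j=5: r + 4k = 1220.628411… → ⌈·⌉ = 1221
j=6: r + 5k = 1515.510764… → ⌈·⌉ = 1516
j=7: r + 6k = 1810.393117… → ⌈·⌉ = 1811
j=8: r + 7k = 2105.275470… → ⌈·⌉ = 2106
j=9: r + 8k = 2400.157823… → ⌈·⌉ = 2401
j=10: r + 9k = 2695.040176… → ⌈·⌉ = 2696
j=11: r + 10k = 2989.922529… → ⌈·⌉ = 2990
j=12: r + 11k = 3284.804882… → ⌈·⌉ = 3285
j=13: r + 12k = 3579.687235… → ⌈·⌉ = 3580
j=14: r + 13k = 3874.569588… → ⌈·⌉ = 3875
j=15: r + 14k = 4169.451941… → ⌈·⌉ = 4170
j=16: r + 15k = 4464.334294… → ⌈·⌉ = 4465
j=17: r + 16k = 4759.216647… → ⌈·⌉ = 4760

42, 336, 631, 926, 1221, 1516, 1811, 2106, 2401, 2696, 2990, 3285, 3580, 3875, 4170, 4465, 4760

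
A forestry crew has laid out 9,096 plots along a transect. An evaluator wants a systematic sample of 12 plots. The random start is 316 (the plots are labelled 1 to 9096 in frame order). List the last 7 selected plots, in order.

k = N/n = 9096/12 = 758
6th selection = 316 + 5×758 = 4106
7th: 4106 + 758 = 4864
8th: 4864 + 758 = 5622
9th: 5622 + 758 = 6380
10th: 6380 + 758 = 7138
11th: 7138 + 758 = 7896
12th: 7896 + 758 = 8654

4106, 4864, 5622, 6380, 7138, 7896, 8654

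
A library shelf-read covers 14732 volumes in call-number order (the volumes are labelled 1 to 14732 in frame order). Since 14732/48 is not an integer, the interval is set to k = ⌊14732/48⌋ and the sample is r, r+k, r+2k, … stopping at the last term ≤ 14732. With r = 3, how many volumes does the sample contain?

k = ⌊14732/48⌋ = 306
Achieved size = ⌊(14732 − 3)/306⌋ + 1 = ⌊14729/306⌋ + 1 = 48 + 1 = 49
(last selection: 3 + 48×306 = 14691 ≤ 14732; next would be 14997 > 14732)

49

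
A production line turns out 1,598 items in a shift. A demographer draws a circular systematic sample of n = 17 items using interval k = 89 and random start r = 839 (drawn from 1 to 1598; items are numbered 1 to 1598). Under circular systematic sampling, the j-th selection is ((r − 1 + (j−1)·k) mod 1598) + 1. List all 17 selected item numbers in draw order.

Selection 1: 839
Selection 2: 839 + 89 = 928
Selection 3: 928 + 89 = 1017
Selection 4: 1017 + 89 = 1106
Selection 5: 1106 + 89 = 1195
Selection 6: 1195 + 89 = 1284
Selection 7: 1284 + 89 = 1373
Selection 8: 1373 + 89 = 1462
Selection 9: 1462 + 89 = 1551
Selection 10: 1551 + 89 = 1640 → 1640 − 1598 = 42
Selection 11: 42 + 89 = 131
Selection 12: 131 + 89 = 220
Selection 13: 220 + 89 = 309
Selection 14: 309 + 89 = 398
Selection 15: 398 + 89 = 487
Selection 16: 487 + 89 = 576
Selection 17: 576 + 89 = 665

839, 928, 1017, 1106, 1195, 1284, 1373, 1462, 1551, 42, 131, 220, 309, 398, 487, 576, 665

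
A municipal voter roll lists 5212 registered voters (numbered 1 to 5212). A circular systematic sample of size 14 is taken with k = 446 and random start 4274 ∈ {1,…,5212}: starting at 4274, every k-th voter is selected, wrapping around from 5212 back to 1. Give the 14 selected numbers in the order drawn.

4274, 4720, 5166, 400, 846, 1292, 1738, 2184, 2630, 3076, 3522, 3968, 4414, 4860

Selection 1: 4274
Selection 2: 4274 + 446 = 4720
Selection 3: 4720 + 446 = 5166
Selection 4: 5166 + 446 = 5612 → 5612 − 5212 = 400
Selection 5: 400 + 446 = 846
Selection 6: 846 + 446 = 1292
Selection 7: 1292 + 446 = 1738
Selection 8: 1738 + 446 = 2184
Selection 9: 2184 + 446 = 2630
Selection 10: 2630 + 446 = 3076
Selection 11: 3076 + 446 = 3522
Selection 12: 3522 + 446 = 3968
Selection 13: 3968 + 446 = 4414
Selection 14: 4414 + 446 = 4860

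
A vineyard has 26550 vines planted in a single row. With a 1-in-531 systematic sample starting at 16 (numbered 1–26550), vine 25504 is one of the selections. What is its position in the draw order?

k = 531
position = (25504 − 16)/531 + 1 = 25488/531 + 1 = 48 + 1 = 49

49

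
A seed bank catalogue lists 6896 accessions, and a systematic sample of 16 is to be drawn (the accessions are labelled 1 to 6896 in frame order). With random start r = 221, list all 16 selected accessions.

k = N/n = 6896/16 = 431
accession 1: 221
accession 2: 221 + 431 = 652
accession 3: 652 + 431 = 1083
accession 4: 1083 + 431 = 1514
accession 5: 1514 + 431 = 1945
accession 6: 1945 + 431 = 2376
accession 7: 2376 + 431 = 2807
accession 8: 2807 + 431 = 3238
accession 9: 3238 + 431 = 3669
accession 10: 3669 + 431 = 4100
accession 11: 4100 + 431 = 4531
accession 12: 4531 + 431 = 4962
accession 13: 4962 + 431 = 5393
accession 14: 5393 + 431 = 5824
accession 15: 5824 + 431 = 6255
accession 16: 6255 + 431 = 6686

221, 652, 1083, 1514, 1945, 2376, 2807, 3238, 3669, 4100, 4531, 4962, 5393, 5824, 6255, 6686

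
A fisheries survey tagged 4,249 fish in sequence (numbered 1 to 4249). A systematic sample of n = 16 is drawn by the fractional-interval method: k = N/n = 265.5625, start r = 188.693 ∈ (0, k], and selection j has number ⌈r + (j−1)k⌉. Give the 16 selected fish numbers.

189, 455, 720, 986, 1251, 1517, 1783, 2048, 2314, 2579, 2845, 3110, 3376, 3642, 3907, 4173

j=1: r + 0k = 188.693 → ⌈·⌉ = 189
j=2: r + 1k = 454.2555 → ⌈·⌉ = 455
j=3: r + 2k = 719.818 → ⌈·⌉ = 720
j=4: r + 3k = 985.3805 → ⌈·⌉ = 986
j=5: r + 4k = 1250.943 → ⌈·⌉ = 1251
j=6: r + 5k = 1516.5055 → ⌈·⌉ = 1517
j=7: r + 6k = 1782.068 → ⌈·⌉ = 1783
j=8: r + 7k = 2047.6305 → ⌈·⌉ = 2048
j=9: r + 8k = 2313.193 → ⌈·⌉ = 2314
j=10: r + 9k = 2578.7555 → ⌈·⌉ = 2579
j=11: r + 10k = 2844.318 → ⌈·⌉ = 2845
j=12: r + 11k = 3109.8805 → ⌈·⌉ = 3110
j=13: r + 12k = 3375.443 → ⌈·⌉ = 3376
j=14: r + 13k = 3641.0055 → ⌈·⌉ = 3642
j=15: r + 14k = 3906.568 → ⌈·⌉ = 3907
j=16: r + 15k = 4172.1305 → ⌈·⌉ = 4173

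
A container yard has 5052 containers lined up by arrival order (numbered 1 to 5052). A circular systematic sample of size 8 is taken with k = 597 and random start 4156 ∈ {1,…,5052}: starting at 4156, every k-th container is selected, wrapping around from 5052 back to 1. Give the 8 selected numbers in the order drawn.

4156, 4753, 298, 895, 1492, 2089, 2686, 3283

Selection 1: 4156
Selection 2: 4156 + 597 = 4753
Selection 3: 4753 + 597 = 5350 → 5350 − 5052 = 298
Selection 4: 298 + 597 = 895
Selection 5: 895 + 597 = 1492
Selection 6: 1492 + 597 = 2089
Selection 7: 2089 + 597 = 2686
Selection 8: 2686 + 597 = 3283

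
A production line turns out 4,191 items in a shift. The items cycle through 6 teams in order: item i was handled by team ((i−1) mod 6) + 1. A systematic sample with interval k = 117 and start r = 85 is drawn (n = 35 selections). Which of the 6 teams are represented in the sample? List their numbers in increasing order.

Consecutive selections differ by k = 117, so their team numbers differ by 117 mod 6 = 3.
gcd(117, 6) = 3, so the sample visits 6/3 = 2 distinct residues mod 6.
Start 85 is team 1; the teams hit are 1, 4.

1, 4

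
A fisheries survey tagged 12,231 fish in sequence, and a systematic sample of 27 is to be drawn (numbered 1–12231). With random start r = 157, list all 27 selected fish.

157, 610, 1063, 1516, 1969, 2422, 2875, 3328, 3781, 4234, 4687, 5140, 5593, 6046, 6499, 6952, 7405, 7858, 8311, 8764, 9217, 9670, 10123, 10576, 11029, 11482, 11935

k = N/n = 12231/27 = 453
fish 1: 157
fish 2: 157 + 453 = 610
fish 3: 610 + 453 = 1063
fish 4: 1063 + 453 = 1516
fish 5: 1516 + 453 = 1969
fish 6: 1969 + 453 = 2422
fish 7: 2422 + 453 = 2875
fish 8: 2875 + 453 = 3328
fish 9: 3328 + 453 = 3781
fish 10: 3781 + 453 = 4234
fish 11: 4234 + 453 = 4687
fish 12: 4687 + 453 = 5140
fish 13: 5140 + 453 = 5593
fish 14: 5593 + 453 = 6046
fish 15: 6046 + 453 = 6499
fish 16: 6499 + 453 = 6952
fish 17: 6952 + 453 = 7405
fish 18: 7405 + 453 = 7858
fish 19: 7858 + 453 = 8311
fish 20: 8311 + 453 = 8764
fish 21: 8764 + 453 = 9217
fish 22: 9217 + 453 = 9670
fish 23: 9670 + 453 = 10123
fish 24: 10123 + 453 = 10576
fish 25: 10576 + 453 = 11029
fish 26: 11029 + 453 = 11482
fish 27: 11482 + 453 = 11935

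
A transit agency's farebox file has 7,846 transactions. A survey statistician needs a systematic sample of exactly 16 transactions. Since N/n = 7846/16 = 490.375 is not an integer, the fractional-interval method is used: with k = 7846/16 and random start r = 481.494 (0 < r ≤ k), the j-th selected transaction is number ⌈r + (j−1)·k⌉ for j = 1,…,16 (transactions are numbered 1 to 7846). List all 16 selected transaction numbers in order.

482, 972, 1463, 1953, 2443, 2934, 3424, 3915, 4405, 4895, 5386, 5876, 6366, 6857, 7347, 7838

j=1: r + 0k = 481.494 → ⌈·⌉ = 482
j=2: r + 1k = 971.869 → ⌈·⌉ = 972
j=3: r + 2k = 1462.244 → ⌈·⌉ = 1463
j=4: r + 3k = 1952.619 → ⌈·⌉ = 1953
j=5: r + 4k = 2442.994 → ⌈·⌉ = 2443
j=6: r + 5k = 2933.369 → ⌈·⌉ = 2934
j=7: r + 6k = 3423.744 → ⌈·⌉ = 3424
j=8: r + 7k = 3914.119 → ⌈·⌉ = 3915
j=9: r + 8k = 4404.494 → ⌈·⌉ = 4405
j=10: r + 9k = 4894.869 → ⌈·⌉ = 4895
j=11: r + 10k = 5385.244 → ⌈·⌉ = 5386
j=12: r + 11k = 5875.619 → ⌈·⌉ = 5876
j=13: r + 12k = 6365.994 → ⌈·⌉ = 6366
j=14: r + 13k = 6856.369 → ⌈·⌉ = 6857
j=15: r + 14k = 7346.744 → ⌈·⌉ = 7347
j=16: r + 15k = 7837.119 → ⌈·⌉ = 7838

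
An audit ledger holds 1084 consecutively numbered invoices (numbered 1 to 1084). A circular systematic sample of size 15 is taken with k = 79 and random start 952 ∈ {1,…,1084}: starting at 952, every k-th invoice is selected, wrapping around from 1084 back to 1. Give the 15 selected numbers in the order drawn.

Selection 1: 952
Selection 2: 952 + 79 = 1031
Selection 3: 1031 + 79 = 1110 → 1110 − 1084 = 26
Selection 4: 26 + 79 = 105
Selection 5: 105 + 79 = 184
Selection 6: 184 + 79 = 263
Selection 7: 263 + 79 = 342
Selection 8: 342 + 79 = 421
Selection 9: 421 + 79 = 500
Selection 10: 500 + 79 = 579
Selection 11: 579 + 79 = 658
Selection 12: 658 + 79 = 737
Selection 13: 737 + 79 = 816
Selection 14: 816 + 79 = 895
Selection 15: 895 + 79 = 974

952, 1031, 26, 105, 184, 263, 342, 421, 500, 579, 658, 737, 816, 895, 974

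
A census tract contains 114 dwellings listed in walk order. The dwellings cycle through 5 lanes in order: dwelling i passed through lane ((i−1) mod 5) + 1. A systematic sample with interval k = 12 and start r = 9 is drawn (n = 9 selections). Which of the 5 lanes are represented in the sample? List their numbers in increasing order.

Consecutive selections differ by k = 12, so their lane numbers differ by 12 mod 5 = 2.
gcd(12, 5) = 1, so the sample visits 5/1 = 5 distinct residues mod 5.
Start 9 is lane 4; the lanes hit are 1, 2, 3, 4, 5.

1, 2, 3, 4, 5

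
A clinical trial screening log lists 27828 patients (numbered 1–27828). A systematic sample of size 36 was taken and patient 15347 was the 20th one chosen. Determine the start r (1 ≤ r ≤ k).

k = 27828/36 = 773
r = 15347 − (20−1)×773 = 15347 − 14687 = 660

660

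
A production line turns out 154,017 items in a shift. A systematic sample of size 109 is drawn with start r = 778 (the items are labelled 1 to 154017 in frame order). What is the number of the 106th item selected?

k = 154017/109 = 1413
106th selection = r + (106−1)·k = 778 + 105×1413 = 778 + 148365 = 149143

149143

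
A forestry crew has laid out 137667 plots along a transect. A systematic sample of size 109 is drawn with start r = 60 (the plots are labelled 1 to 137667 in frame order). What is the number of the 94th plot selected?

k = 137667/109 = 1263
94th selection = r + (94−1)·k = 60 + 93×1263 = 60 + 117459 = 117519

117519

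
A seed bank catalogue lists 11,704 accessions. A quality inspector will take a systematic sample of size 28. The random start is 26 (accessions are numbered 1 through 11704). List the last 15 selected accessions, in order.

5460, 5878, 6296, 6714, 7132, 7550, 7968, 8386, 8804, 9222, 9640, 10058, 10476, 10894, 11312

k = N/n = 11704/28 = 418
14th selection = 26 + 13×418 = 5460
15th: 5460 + 418 = 5878
16th: 5878 + 418 = 6296
17th: 6296 + 418 = 6714
18th: 6714 + 418 = 7132
19th: 7132 + 418 = 7550
20th: 7550 + 418 = 7968
21st: 7968 + 418 = 8386
22nd: 8386 + 418 = 8804
23rd: 8804 + 418 = 9222
24th: 9222 + 418 = 9640
25th: 9640 + 418 = 10058
26th: 10058 + 418 = 10476
27th: 10476 + 418 = 10894
28th: 10894 + 418 = 11312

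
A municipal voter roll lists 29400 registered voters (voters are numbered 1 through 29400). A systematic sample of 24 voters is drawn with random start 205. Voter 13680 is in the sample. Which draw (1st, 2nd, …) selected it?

12

k = 29400/24 = 1225
position = (13680 − 205)/1225 + 1 = 13475/1225 + 1 = 11 + 1 = 12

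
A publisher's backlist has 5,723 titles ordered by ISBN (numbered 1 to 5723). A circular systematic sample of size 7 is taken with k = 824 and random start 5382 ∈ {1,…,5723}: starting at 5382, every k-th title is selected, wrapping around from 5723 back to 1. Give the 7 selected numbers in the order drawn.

Selection 1: 5382
Selection 2: 5382 + 824 = 6206 → 6206 − 5723 = 483
Selection 3: 483 + 824 = 1307
Selection 4: 1307 + 824 = 2131
Selection 5: 2131 + 824 = 2955
Selection 6: 2955 + 824 = 3779
Selection 7: 3779 + 824 = 4603

5382, 483, 1307, 2131, 2955, 3779, 4603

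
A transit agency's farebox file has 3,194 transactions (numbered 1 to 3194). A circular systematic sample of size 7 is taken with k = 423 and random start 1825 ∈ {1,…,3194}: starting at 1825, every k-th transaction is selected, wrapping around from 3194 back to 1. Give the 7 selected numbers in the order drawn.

Selection 1: 1825
Selection 2: 1825 + 423 = 2248
Selection 3: 2248 + 423 = 2671
Selection 4: 2671 + 423 = 3094
Selection 5: 3094 + 423 = 3517 → 3517 − 3194 = 323
Selection 6: 323 + 423 = 746
Selection 7: 746 + 423 = 1169

1825, 2248, 2671, 3094, 323, 746, 1169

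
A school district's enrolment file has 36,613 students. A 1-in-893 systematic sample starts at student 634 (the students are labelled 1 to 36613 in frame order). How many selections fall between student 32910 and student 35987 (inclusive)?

3

k = 893
First selection ≥ 32910: 634 + ⌈(32910−634)/893⌉·893 = 634 + 37×893 = 33675
Last selection ≤ 35987: 634 + ⌊(35987−634)/893⌋·893 = 634 + 39×893 = 35461
Count = 39 − 37 + 1 = 3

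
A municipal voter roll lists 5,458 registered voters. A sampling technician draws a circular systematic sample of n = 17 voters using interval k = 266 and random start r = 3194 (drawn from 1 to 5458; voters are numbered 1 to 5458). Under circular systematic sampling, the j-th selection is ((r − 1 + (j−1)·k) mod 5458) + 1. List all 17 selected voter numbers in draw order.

Selection 1: 3194
Selection 2: 3194 + 266 = 3460
Selection 3: 3460 + 266 = 3726
Selection 4: 3726 + 266 = 3992
Selection 5: 3992 + 266 = 4258
Selection 6: 4258 + 266 = 4524
Selection 7: 4524 + 266 = 4790
Selection 8: 4790 + 266 = 5056
Selection 9: 5056 + 266 = 5322
Selection 10: 5322 + 266 = 5588 → 5588 − 5458 = 130
Selection 11: 130 + 266 = 396
Selection 12: 396 + 266 = 662
Selection 13: 662 + 266 = 928
Selection 14: 928 + 266 = 1194
Selection 15: 1194 + 266 = 1460
Selection 16: 1460 + 266 = 1726
Selection 17: 1726 + 266 = 1992

3194, 3460, 3726, 3992, 4258, 4524, 4790, 5056, 5322, 130, 396, 662, 928, 1194, 1460, 1726, 1992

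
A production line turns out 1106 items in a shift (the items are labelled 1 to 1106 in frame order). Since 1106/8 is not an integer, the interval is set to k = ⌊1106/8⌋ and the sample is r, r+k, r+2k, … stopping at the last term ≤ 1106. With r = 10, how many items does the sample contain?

k = ⌊1106/8⌋ = 138
Achieved size = ⌊(1106 − 10)/138⌋ + 1 = ⌊1096/138⌋ + 1 = 7 + 1 = 8
(last selection: 10 + 7×138 = 976 ≤ 1106; next would be 1114 > 1106)

8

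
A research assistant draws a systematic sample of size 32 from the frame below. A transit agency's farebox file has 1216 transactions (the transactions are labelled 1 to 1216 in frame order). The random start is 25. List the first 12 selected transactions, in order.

k = N/n = 1216/32 = 38
transaction 1: 25
transaction 2: 25 + 38 = 63
transaction 3: 63 + 38 = 101
transaction 4: 101 + 38 = 139
transaction 5: 139 + 38 = 177
transaction 6: 177 + 38 = 215
transaction 7: 215 + 38 = 253
transaction 8: 253 + 38 = 291
transaction 9: 291 + 38 = 329
transaction 10: 329 + 38 = 367
transaction 11: 367 + 38 = 405
transaction 12: 405 + 38 = 443

25, 63, 101, 139, 177, 215, 253, 291, 329, 367, 405, 443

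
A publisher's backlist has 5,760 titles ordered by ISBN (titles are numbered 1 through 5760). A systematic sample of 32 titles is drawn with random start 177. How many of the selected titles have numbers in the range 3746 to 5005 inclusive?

k = 5760/32 = 180
First selection ≥ 3746: 177 + ⌈(3746−177)/180⌉·180 = 177 + 20×180 = 3777
Last selection ≤ 5005: 177 + ⌊(5005−177)/180⌋·180 = 177 + 26×180 = 4857
Count = 26 − 20 + 1 = 7

7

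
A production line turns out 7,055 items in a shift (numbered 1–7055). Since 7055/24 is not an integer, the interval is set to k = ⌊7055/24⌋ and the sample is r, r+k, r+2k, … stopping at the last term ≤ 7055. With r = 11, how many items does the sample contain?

k = ⌊7055/24⌋ = 293
Achieved size = ⌊(7055 − 11)/293⌋ + 1 = ⌊7044/293⌋ + 1 = 24 + 1 = 25
(last selection: 11 + 24×293 = 7043 ≤ 7055; next would be 7336 > 7055)

25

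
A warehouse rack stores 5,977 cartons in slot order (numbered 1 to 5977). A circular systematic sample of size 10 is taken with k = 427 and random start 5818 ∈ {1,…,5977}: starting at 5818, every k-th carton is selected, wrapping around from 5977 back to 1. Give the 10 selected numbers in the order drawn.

Selection 1: 5818
Selection 2: 5818 + 427 = 6245 → 6245 − 5977 = 268
Selection 3: 268 + 427 = 695
Selection 4: 695 + 427 = 1122
Selection 5: 1122 + 427 = 1549
Selection 6: 1549 + 427 = 1976
Selection 7: 1976 + 427 = 2403
Selection 8: 2403 + 427 = 2830
Selection 9: 2830 + 427 = 3257
Selection 10: 3257 + 427 = 3684

5818, 268, 695, 1122, 1549, 1976, 2403, 2830, 3257, 3684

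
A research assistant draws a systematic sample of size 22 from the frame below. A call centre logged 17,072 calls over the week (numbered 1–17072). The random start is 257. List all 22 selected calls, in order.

257, 1033, 1809, 2585, 3361, 4137, 4913, 5689, 6465, 7241, 8017, 8793, 9569, 10345, 11121, 11897, 12673, 13449, 14225, 15001, 15777, 16553

k = N/n = 17072/22 = 776
call 1: 257
call 2: 257 + 776 = 1033
call 3: 1033 + 776 = 1809
call 4: 1809 + 776 = 2585
call 5: 2585 + 776 = 3361
call 6: 3361 + 776 = 4137
call 7: 4137 + 776 = 4913
call 8: 4913 + 776 = 5689
call 9: 5689 + 776 = 6465
call 10: 6465 + 776 = 7241
call 11: 7241 + 776 = 8017
call 12: 8017 + 776 = 8793
call 13: 8793 + 776 = 9569
call 14: 9569 + 776 = 10345
call 15: 10345 + 776 = 11121
call 16: 11121 + 776 = 11897
call 17: 11897 + 776 = 12673
call 18: 12673 + 776 = 13449
call 19: 13449 + 776 = 14225
call 20: 14225 + 776 = 15001
call 21: 15001 + 776 = 15777
call 22: 15777 + 776 = 16553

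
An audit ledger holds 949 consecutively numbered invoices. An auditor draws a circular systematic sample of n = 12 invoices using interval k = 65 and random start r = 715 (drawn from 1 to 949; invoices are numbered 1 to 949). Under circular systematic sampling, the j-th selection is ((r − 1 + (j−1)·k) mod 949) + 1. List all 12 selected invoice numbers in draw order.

Selection 1: 715
Selection 2: 715 + 65 = 780
Selection 3: 780 + 65 = 845
Selection 4: 845 + 65 = 910
Selection 5: 910 + 65 = 975 → 975 − 949 = 26
Selection 6: 26 + 65 = 91
Selection 7: 91 + 65 = 156
Selection 8: 156 + 65 = 221
Selection 9: 221 + 65 = 286
Selection 10: 286 + 65 = 351
Selection 11: 351 + 65 = 416
Selection 12: 416 + 65 = 481

715, 780, 845, 910, 26, 91, 156, 221, 286, 351, 416, 481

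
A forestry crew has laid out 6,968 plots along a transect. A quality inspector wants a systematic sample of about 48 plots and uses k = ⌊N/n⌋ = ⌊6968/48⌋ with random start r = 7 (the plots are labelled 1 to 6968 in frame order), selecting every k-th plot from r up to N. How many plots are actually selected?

k = ⌊6968/48⌋ = 145
Achieved size = ⌊(6968 − 7)/145⌋ + 1 = ⌊6961/145⌋ + 1 = 48 + 1 = 49
(last selection: 7 + 48×145 = 6967 ≤ 6968; next would be 7112 > 6968)

49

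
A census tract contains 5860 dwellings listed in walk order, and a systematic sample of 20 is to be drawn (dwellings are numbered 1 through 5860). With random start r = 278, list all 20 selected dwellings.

278, 571, 864, 1157, 1450, 1743, 2036, 2329, 2622, 2915, 3208, 3501, 3794, 4087, 4380, 4673, 4966, 5259, 5552, 5845

k = N/n = 5860/20 = 293
dwelling 1: 278
dwelling 2: 278 + 293 = 571
dwelling 3: 571 + 293 = 864
dwelling 4: 864 + 293 = 1157
dwelling 5: 1157 + 293 = 1450
dwelling 6: 1450 + 293 = 1743
dwelling 7: 1743 + 293 = 2036
dwelling 8: 2036 + 293 = 2329
dwelling 9: 2329 + 293 = 2622
dwelling 10: 2622 + 293 = 2915
dwelling 11: 2915 + 293 = 3208
dwelling 12: 3208 + 293 = 3501
dwelling 13: 3501 + 293 = 3794
dwelling 14: 3794 + 293 = 4087
dwelling 15: 4087 + 293 = 4380
dwelling 16: 4380 + 293 = 4673
dwelling 17: 4673 + 293 = 4966
dwelling 18: 4966 + 293 = 5259
dwelling 19: 5259 + 293 = 5552
dwelling 20: 5552 + 293 = 5845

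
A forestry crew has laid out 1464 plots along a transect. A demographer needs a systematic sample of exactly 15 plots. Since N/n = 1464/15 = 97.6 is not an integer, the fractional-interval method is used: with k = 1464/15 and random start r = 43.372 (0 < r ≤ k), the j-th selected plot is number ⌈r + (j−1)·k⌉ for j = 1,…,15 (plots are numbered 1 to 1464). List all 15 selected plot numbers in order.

44, 141, 239, 337, 434, 532, 629, 727, 825, 922, 1020, 1117, 1215, 1313, 1410

j=1: r + 0k = 43.372 → ⌈·⌉ = 44
j=2: r + 1k = 140.972 → ⌈·⌉ = 141
j=3: r + 2k = 238.572 → ⌈·⌉ = 239
j=4: r + 3k = 336.172 → ⌈·⌉ = 337
j=5: r + 4k = 433.772 → ⌈·⌉ = 434
j=6: r + 5k = 531.372 → ⌈·⌉ = 532
j=7: r + 6k = 628.972 → ⌈·⌉ = 629
j=8: r + 7k = 726.572 → ⌈·⌉ = 727
j=9: r + 8k = 824.172 → ⌈·⌉ = 825
j=10: r + 9k = 921.772 → ⌈·⌉ = 922
j=11: r + 10k = 1019.372 → ⌈·⌉ = 1020
j=12: r + 11k = 1116.972 → ⌈·⌉ = 1117
j=13: r + 12k = 1214.572 → ⌈·⌉ = 1215
j=14: r + 13k = 1312.172 → ⌈·⌉ = 1313
j=15: r + 14k = 1409.772 → ⌈·⌉ = 1410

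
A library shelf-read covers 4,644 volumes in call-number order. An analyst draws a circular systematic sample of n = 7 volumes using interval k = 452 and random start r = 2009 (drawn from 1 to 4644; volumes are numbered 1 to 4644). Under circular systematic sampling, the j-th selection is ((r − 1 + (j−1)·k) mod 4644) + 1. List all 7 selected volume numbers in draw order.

Selection 1: 2009
Selection 2: 2009 + 452 = 2461
Selection 3: 2461 + 452 = 2913
Selection 4: 2913 + 452 = 3365
Selection 5: 3365 + 452 = 3817
Selection 6: 3817 + 452 = 4269
Selection 7: 4269 + 452 = 4721 → 4721 − 4644 = 77

2009, 2461, 2913, 3365, 3817, 4269, 77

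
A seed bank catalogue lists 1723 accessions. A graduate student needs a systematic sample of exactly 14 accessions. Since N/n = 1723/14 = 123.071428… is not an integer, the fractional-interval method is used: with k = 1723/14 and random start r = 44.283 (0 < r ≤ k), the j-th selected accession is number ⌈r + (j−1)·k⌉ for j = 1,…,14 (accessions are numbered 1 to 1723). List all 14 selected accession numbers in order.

45, 168, 291, 414, 537, 660, 783, 906, 1029, 1152, 1275, 1399, 1522, 1645

j=1: r + 0k = 44.283 → ⌈·⌉ = 45
j=2: r + 1k = 167.354428… → ⌈·⌉ = 168
j=3: r + 2k = 290.425857… → ⌈·⌉ = 291
j=4: r + 3k = 413.497285… → ⌈·⌉ = 414
j=5: r + 4k = 536.568714… → ⌈·⌉ = 537
j=6: r + 5k = 659.640142… → ⌈·⌉ = 660
j=7: r + 6k = 782.711571… → ⌈·⌉ = 783
j=8: r + 7k = 905.783 → ⌈·⌉ = 906
j=9: r + 8k = 1028.854428… → ⌈·⌉ = 1029
j=10: r + 9k = 1151.925857… → ⌈·⌉ = 1152
j=11: r + 10k = 1274.997285… → ⌈·⌉ = 1275
j=12: r + 11k = 1398.068714… → ⌈·⌉ = 1399
j=13: r + 12k = 1521.140142… → ⌈·⌉ = 1522
j=14: r + 13k = 1644.211571… → ⌈·⌉ = 1645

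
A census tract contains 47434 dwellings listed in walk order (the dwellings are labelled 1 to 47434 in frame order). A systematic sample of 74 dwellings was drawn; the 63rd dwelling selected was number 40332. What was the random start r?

590

k = 47434/74 = 641
r = 40332 − (63−1)×641 = 40332 − 39742 = 590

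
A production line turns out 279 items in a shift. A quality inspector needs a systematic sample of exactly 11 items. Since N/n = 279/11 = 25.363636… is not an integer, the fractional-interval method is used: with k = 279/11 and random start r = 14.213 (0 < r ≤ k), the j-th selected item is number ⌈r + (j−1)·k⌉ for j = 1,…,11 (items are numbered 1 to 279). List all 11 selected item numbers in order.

j=1: r + 0k = 14.213 → ⌈·⌉ = 15
j=2: r + 1k = 39.576636… → ⌈·⌉ = 40
j=3: r + 2k = 64.940272… → ⌈·⌉ = 65
j=4: r + 3k = 90.303909… → ⌈·⌉ = 91
j=5: r + 4k = 115.667545… → ⌈·⌉ = 116
j=6: r + 5k = 141.031181… → ⌈·⌉ = 142
j=7: r + 6k = 166.394818… → ⌈·⌉ = 167
j=8: r + 7k = 191.758454… → ⌈·⌉ = 192
j=9: r + 8k = 217.122090… → ⌈·⌉ = 218
j=10: r + 9k = 242.485727… → ⌈·⌉ = 243
j=11: r + 10k = 267.849363… → ⌈·⌉ = 268

15, 40, 65, 91, 116, 142, 167, 192, 218, 243, 268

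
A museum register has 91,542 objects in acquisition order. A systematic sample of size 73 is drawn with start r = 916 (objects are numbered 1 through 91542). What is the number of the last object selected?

91204

k = 91542/73 = 1254
73rd selection = r + (73−1)·k = 916 + 72×1254 = 916 + 90288 = 91204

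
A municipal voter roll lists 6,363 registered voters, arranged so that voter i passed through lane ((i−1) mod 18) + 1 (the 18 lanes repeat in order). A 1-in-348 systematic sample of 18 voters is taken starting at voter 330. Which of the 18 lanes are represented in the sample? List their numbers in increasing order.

6, 12, 18

Consecutive selections differ by k = 348, so their lane numbers differ by 348 mod 18 = 6.
gcd(348, 18) = 6, so the sample visits 18/6 = 3 distinct residues mod 18.
Start 330 is lane 6; the lanes hit are 6, 12, 18.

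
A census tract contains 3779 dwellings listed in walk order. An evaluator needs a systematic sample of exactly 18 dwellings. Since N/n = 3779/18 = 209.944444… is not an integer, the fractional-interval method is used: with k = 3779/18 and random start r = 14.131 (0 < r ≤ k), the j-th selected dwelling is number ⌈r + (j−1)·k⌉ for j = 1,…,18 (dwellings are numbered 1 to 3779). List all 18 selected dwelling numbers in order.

j=1: r + 0k = 14.131 → ⌈·⌉ = 15
j=2: r + 1k = 224.075444… → ⌈·⌉ = 225
j=3: r + 2k = 434.019888… → ⌈·⌉ = 435
j=4: r + 3k = 643.964333… → ⌈·⌉ = 644
j=5: r + 4k = 853.908777… → ⌈·⌉ = 854
j=6: r + 5k = 1063.853222… → ⌈·⌉ = 1064
j=7: r + 6k = 1273.797666… → ⌈·⌉ = 1274
j=8: r + 7k = 1483.742111… → ⌈·⌉ = 1484
j=9: r + 8k = 1693.686555… → ⌈·⌉ = 1694
j=10: r + 9k = 1903.631 → ⌈·⌉ = 1904
j=11: r + 10k = 2113.575444… → ⌈·⌉ = 2114
j=12: r + 11k = 2323.519888… → ⌈·⌉ = 2324
j=13: r + 12k = 2533.464333… → ⌈·⌉ = 2534
j=14: r + 13k = 2743.408777… → ⌈·⌉ = 2744
j=15: r + 14k = 2953.353222… → ⌈·⌉ = 2954
j=16: r + 15k = 3163.297666… → ⌈·⌉ = 3164
j=17: r + 16k = 3373.242111… → ⌈·⌉ = 3374
j=18: r + 17k = 3583.186555… → ⌈·⌉ = 3584

15, 225, 435, 644, 854, 1064, 1274, 1484, 1694, 1904, 2114, 2324, 2534, 2744, 2954, 3164, 3374, 3584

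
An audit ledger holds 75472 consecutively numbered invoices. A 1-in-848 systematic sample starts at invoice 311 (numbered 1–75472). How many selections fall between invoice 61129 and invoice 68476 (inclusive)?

9

k = 848
First selection ≥ 61129: 311 + ⌈(61129−311)/848⌉·848 = 311 + 72×848 = 61367
Last selection ≤ 68476: 311 + ⌊(68476−311)/848⌋·848 = 311 + 80×848 = 68151
Count = 80 − 72 + 1 = 9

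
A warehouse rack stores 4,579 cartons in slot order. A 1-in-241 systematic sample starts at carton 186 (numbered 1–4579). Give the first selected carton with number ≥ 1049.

1150

k = 241
Steps past start: ⌈(1049 − 186)/241⌉ = ⌈863/241⌉ = 4
Selected carton: 186 + 4×241 = 1150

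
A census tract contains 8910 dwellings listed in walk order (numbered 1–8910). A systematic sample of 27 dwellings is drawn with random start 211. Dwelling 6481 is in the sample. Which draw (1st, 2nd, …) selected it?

k = 8910/27 = 330
position = (6481 − 211)/330 + 1 = 6270/330 + 1 = 19 + 1 = 20

20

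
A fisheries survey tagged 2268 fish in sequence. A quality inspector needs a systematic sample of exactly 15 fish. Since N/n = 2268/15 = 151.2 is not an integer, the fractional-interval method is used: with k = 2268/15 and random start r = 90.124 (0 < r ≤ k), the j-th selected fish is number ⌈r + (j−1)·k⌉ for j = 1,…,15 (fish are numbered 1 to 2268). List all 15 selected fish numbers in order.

91, 242, 393, 544, 695, 847, 998, 1149, 1300, 1451, 1603, 1754, 1905, 2056, 2207

j=1: r + 0k = 90.124 → ⌈·⌉ = 91
j=2: r + 1k = 241.324 → ⌈·⌉ = 242
j=3: r + 2k = 392.524 → ⌈·⌉ = 393
j=4: r + 3k = 543.724 → ⌈·⌉ = 544
j=5: r + 4k = 694.924 → ⌈·⌉ = 695
j=6: r + 5k = 846.124 → ⌈·⌉ = 847
j=7: r + 6k = 997.324 → ⌈·⌉ = 998
j=8: r + 7k = 1148.524 → ⌈·⌉ = 1149
j=9: r + 8k = 1299.724 → ⌈·⌉ = 1300
j=10: r + 9k = 1450.924 → ⌈·⌉ = 1451
j=11: r + 10k = 1602.124 → ⌈·⌉ = 1603
j=12: r + 11k = 1753.324 → ⌈·⌉ = 1754
j=13: r + 12k = 1904.524 → ⌈·⌉ = 1905
j=14: r + 13k = 2055.724 → ⌈·⌉ = 2056
j=15: r + 14k = 2206.924 → ⌈·⌉ = 2207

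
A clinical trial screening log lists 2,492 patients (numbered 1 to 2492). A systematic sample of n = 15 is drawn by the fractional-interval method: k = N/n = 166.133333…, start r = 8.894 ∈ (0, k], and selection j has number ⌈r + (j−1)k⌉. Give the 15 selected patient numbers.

j=1: r + 0k = 8.894 → ⌈·⌉ = 9
j=2: r + 1k = 175.027333… → ⌈·⌉ = 176
j=3: r + 2k = 341.160666… → ⌈·⌉ = 342
j=4: r + 3k = 507.294 → ⌈·⌉ = 508
j=5: r + 4k = 673.427333… → ⌈·⌉ = 674
j=6: r + 5k = 839.560666… → ⌈·⌉ = 840
j=7: r + 6k = 1005.694 → ⌈·⌉ = 1006
j=8: r + 7k = 1171.827333… → ⌈·⌉ = 1172
j=9: r + 8k = 1337.960666… → ⌈·⌉ = 1338
j=10: r + 9k = 1504.094 → ⌈·⌉ = 1505
j=11: r + 10k = 1670.227333… → ⌈·⌉ = 1671
j=12: r + 11k = 1836.360666… → ⌈·⌉ = 1837
j=13: r + 12k = 2002.494 → ⌈·⌉ = 2003
j=14: r + 13k = 2168.627333… → ⌈·⌉ = 2169
j=15: r + 14k = 2334.760666… → ⌈·⌉ = 2335

9, 176, 342, 508, 674, 840, 1006, 1172, 1338, 1505, 1671, 1837, 2003, 2169, 2335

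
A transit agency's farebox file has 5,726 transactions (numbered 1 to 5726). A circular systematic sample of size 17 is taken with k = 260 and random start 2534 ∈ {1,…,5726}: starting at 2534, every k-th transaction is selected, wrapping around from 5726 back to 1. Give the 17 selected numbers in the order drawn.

Selection 1: 2534
Selection 2: 2534 + 260 = 2794
Selection 3: 2794 + 260 = 3054
Selection 4: 3054 + 260 = 3314
Selection 5: 3314 + 260 = 3574
Selection 6: 3574 + 260 = 3834
Selection 7: 3834 + 260 = 4094
Selection 8: 4094 + 260 = 4354
Selection 9: 4354 + 260 = 4614
Selection 10: 4614 + 260 = 4874
Selection 11: 4874 + 260 = 5134
Selection 12: 5134 + 260 = 5394
Selection 13: 5394 + 260 = 5654
Selection 14: 5654 + 260 = 5914 → 5914 − 5726 = 188
Selection 15: 188 + 260 = 448
Selection 16: 448 + 260 = 708
Selection 17: 708 + 260 = 968

2534, 2794, 3054, 3314, 3574, 3834, 4094, 4354, 4614, 4874, 5134, 5394, 5654, 188, 448, 708, 968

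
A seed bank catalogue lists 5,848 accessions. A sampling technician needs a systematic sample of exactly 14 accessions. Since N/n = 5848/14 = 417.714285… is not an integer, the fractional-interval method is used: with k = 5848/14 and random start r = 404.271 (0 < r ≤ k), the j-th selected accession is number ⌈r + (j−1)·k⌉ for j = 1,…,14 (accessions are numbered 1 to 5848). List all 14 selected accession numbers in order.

j=1: r + 0k = 404.271 → ⌈·⌉ = 405
j=2: r + 1k = 821.985285… → ⌈·⌉ = 822
j=3: r + 2k = 1239.699571… → ⌈·⌉ = 1240
j=4: r + 3k = 1657.413857… → ⌈·⌉ = 1658
j=5: r + 4k = 2075.128142… → ⌈·⌉ = 2076
j=6: r + 5k = 2492.842428… → ⌈·⌉ = 2493
j=7: r + 6k = 2910.556714… → ⌈·⌉ = 2911
j=8: r + 7k = 3328.271 → ⌈·⌉ = 3329
j=9: r + 8k = 3745.985285… → ⌈·⌉ = 3746
j=10: r + 9k = 4163.699571… → ⌈·⌉ = 4164
j=11: r + 10k = 4581.413857… → ⌈·⌉ = 4582
j=12: r + 11k = 4999.128142… → ⌈·⌉ = 5000
j=13: r + 12k = 5416.842428… → ⌈·⌉ = 5417
j=14: r + 13k = 5834.556714… → ⌈·⌉ = 5835

405, 822, 1240, 1658, 2076, 2493, 2911, 3329, 3746, 4164, 4582, 5000, 5417, 5835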